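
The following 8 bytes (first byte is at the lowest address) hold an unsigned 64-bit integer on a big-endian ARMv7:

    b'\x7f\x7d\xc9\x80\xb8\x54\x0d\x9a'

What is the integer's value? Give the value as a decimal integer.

In big-endian order the high byte comes first in memory.
The bytes are already most-significant first: 0x7F7DC980B8540D9A.
0x7F7DC980B8540D9A = 9186720369591192986.

9186720369591192986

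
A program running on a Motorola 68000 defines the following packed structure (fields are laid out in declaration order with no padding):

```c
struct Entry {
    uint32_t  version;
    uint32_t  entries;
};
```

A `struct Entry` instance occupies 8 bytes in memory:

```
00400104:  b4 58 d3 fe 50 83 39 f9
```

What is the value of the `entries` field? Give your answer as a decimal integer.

1350777337

`entries` follows `version` (4 bytes), so it starts at byte offset 4 and occupies 4 bytes.
Bytes at offsets 4..7: 50 83 39 F9.
In big-endian order the high byte comes first in memory.
The bytes are already most-significant first: 0x508339F9.
0x508339F9 = 1350777337.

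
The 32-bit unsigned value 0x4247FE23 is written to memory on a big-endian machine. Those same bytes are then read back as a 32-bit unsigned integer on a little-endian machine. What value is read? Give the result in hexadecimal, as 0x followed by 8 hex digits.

Stored big-endian, the bytes at ascending addresses are 42 47 FE 23.
Read back as little-endian, the first byte is least significant, giving 0x23FE4742.

0x23FE4742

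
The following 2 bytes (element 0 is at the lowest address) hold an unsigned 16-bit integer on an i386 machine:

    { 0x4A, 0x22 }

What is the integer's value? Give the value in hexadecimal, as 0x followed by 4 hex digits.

In little-endian order the low byte comes first in memory.
Reassemble most-significant byte first: 22 4A → 0x224A.

0x224A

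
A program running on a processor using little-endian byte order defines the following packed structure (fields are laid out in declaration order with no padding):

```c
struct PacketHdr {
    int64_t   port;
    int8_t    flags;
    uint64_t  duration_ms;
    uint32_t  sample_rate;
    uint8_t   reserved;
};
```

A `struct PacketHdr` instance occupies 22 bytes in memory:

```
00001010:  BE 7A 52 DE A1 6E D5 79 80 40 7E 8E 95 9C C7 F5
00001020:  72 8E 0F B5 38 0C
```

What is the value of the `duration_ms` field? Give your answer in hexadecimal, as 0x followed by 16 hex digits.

`duration_ms` follows `port` (8 B), `flags` (1 B), so it starts at offset 8 + 1 = 9 and occupies 8 bytes.
Bytes at offsets 9..16: 40 7E 8E 95 9C C7 F5 72.
Little-endian: lowest address holds the least-significant byte.
Reassemble most-significant byte first: 72 F5 C7 9C 95 8E 7E 40 → 0x72F5C79C958E7E40.

0x72F5C79C958E7E40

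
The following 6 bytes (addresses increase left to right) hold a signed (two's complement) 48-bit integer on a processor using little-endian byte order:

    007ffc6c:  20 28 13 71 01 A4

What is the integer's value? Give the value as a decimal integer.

Little-endian stores the least-significant byte at the lowest address.
Reassemble most-significant byte first: A4 01 71 13 28 20 → 0xA40171132820.
Top bit is set, so as a signed 48-bit value this is 0xA40171132820 − 2^48 = -101148877707232.

-101148877707232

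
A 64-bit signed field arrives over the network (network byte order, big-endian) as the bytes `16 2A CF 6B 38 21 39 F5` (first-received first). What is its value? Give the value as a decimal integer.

1597317077266414069

Big-endian: lowest address holds the most-significant byte.
The bytes are already most-significant first: 0x162ACF6B382139F5.
0x162ACF6B382139F5 = 1597317077266414069.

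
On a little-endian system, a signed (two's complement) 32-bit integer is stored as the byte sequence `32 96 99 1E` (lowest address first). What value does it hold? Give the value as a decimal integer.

513381938

Little-endian: lowest address holds the least-significant byte.
Reassemble most-significant byte first: 1E 99 96 32 → 0x1E999632.
0x1E999632 = 513381938.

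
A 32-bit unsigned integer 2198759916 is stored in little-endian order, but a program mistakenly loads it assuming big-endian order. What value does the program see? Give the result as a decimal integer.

2198759916 in 32-bit hexadecimal is 0x830E69EC.
Stored little-endian, the bytes at ascending addresses are EC 69 0E 83.
Read back as big-endian, the last byte is least significant, giving 0xEC690E83.
0xEC690E83 = 3966307971.

3966307971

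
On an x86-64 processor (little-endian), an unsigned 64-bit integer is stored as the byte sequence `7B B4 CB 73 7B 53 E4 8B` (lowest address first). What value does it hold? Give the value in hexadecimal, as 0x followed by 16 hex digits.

In little-endian order the low byte comes first in memory.
Reassemble most-significant byte first: 8B E4 53 7B 73 CB B4 7B → 0x8BE4537B73CBB47B.

0x8BE4537B73CBB47B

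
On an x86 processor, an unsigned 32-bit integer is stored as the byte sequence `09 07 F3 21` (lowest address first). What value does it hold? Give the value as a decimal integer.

569575177

Little-endian stores the least-significant byte at the lowest address.
Reassemble most-significant byte first: 21 F3 07 09 → 0x21F30709.
0x21F30709 = 569575177.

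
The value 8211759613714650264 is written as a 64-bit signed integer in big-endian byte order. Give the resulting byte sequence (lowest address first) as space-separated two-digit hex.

71 F6 07 DC 64 5C 54 98

8211759613714650264 in hexadecimal, padded to 64 bits, is 0x71F607DC645C5498.
Split into bytes (most-significant first): 71 F6 07 DC 64 5C 54 98.
Big-endian stores the most-significant byte at the lowest address.
So the memory order matches the most-significant-first order: 71 F6 07 DC 64 5C 54 98.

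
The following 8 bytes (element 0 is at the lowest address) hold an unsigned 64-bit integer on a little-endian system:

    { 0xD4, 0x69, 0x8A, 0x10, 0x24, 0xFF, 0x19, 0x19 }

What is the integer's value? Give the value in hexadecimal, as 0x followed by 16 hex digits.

0x1919FF24108A69D4

Little-endian: lowest address holds the least-significant byte.
Reassemble most-significant byte first: 19 19 FF 24 10 8A 69 D4 → 0x1919FF24108A69D4.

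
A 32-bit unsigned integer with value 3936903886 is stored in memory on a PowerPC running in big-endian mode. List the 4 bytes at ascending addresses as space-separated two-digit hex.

EA A8 62 CE

3936903886 in hexadecimal, padded to 32 bits, is 0xEAA862CE.
Split into bytes (most-significant first): EA A8 62 CE.
Big-endian: lowest address holds the most-significant byte.
So the memory order matches the most-significant-first order: EA A8 62 CE.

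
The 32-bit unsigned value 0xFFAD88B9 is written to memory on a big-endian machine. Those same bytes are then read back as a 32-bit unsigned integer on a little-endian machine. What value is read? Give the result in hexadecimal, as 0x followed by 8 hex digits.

0xB988ADFF

Stored big-endian, the bytes at ascending addresses are FF AD 88 B9.
Read back as little-endian, the first byte is least significant, giving 0xB988ADFF.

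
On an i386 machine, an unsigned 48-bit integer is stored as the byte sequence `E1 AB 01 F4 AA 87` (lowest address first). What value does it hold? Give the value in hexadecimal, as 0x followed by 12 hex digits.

Little-endian: lowest address holds the least-significant byte.
Reassemble most-significant byte first: 87 AA F4 01 AB E1 → 0x87AAF401ABE1.

0x87AAF401ABE1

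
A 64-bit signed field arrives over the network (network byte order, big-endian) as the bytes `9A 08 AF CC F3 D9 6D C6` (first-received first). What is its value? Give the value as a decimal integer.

-7347429497255662138

In big-endian order the high byte comes first in memory.
The bytes are already most-significant first: 0x9A08AFCCF3D96DC6.
Top bit is set, so as a signed 64-bit value this is 0x9A08AFCCF3D96DC6 − 2^64 = -7347429497255662138.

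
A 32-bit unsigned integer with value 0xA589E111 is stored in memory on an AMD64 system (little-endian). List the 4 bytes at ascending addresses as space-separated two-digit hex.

Split into bytes (most-significant first): A5 89 E1 11.
In little-endian order the low byte comes first in memory.
So at ascending addresses the bytes are 11 E1 89 A5.

11 E1 89 A5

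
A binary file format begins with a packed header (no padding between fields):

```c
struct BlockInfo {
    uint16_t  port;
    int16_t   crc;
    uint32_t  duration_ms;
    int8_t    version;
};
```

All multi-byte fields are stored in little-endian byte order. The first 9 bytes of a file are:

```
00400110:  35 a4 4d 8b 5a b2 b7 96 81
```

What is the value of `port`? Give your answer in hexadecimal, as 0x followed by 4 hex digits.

`port` is the first field, at byte offset 0, occupying 2 bytes.
Bytes at offsets 0..1: 35 A4.
Little-endian stores the least-significant byte at the lowest address.
Reassemble most-significant byte first: A4 35 → 0xA435.

0xA435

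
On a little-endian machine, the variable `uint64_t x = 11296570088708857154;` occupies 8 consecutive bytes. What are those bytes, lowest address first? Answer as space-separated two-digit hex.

42 5D CB D5 A4 7A C5 9C

11296570088708857154 in hexadecimal, padded to 64 bits, is 0x9CC57AA4D5CB5D42.
Split into bytes (most-significant first): 9C C5 7A A4 D5 CB 5D 42.
Little-endian stores the least-significant byte at the lowest address.
So at ascending addresses the bytes are 42 5D CB D5 A4 7A C5 9C.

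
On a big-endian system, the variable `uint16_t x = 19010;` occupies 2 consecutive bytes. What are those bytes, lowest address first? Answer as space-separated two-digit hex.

4A 42

19010 in hexadecimal, padded to 16 bits, is 0x4A42.
Split into bytes (most-significant first): 4A 42.
In big-endian order the high byte comes first in memory.
So the memory order matches the most-significant-first order: 4A 42.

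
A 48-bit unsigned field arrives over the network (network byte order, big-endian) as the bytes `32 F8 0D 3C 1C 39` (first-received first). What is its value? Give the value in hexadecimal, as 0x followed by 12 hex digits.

0x32F80D3C1C39

Big-endian: lowest address holds the most-significant byte.
The bytes are already most-significant first: 0x32F80D3C1C39.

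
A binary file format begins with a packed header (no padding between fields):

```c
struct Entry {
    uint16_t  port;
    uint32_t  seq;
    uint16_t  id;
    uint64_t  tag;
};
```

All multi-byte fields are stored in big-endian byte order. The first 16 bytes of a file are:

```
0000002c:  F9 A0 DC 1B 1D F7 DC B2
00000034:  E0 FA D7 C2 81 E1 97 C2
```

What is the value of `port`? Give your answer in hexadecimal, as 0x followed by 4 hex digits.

0xF9A0

`port` is the first field, at byte offset 0, occupying 2 bytes.
Bytes at offsets 0..1: F9 A0.
In big-endian order the high byte comes first in memory.
The bytes are already most-significant first: 0xF9A0.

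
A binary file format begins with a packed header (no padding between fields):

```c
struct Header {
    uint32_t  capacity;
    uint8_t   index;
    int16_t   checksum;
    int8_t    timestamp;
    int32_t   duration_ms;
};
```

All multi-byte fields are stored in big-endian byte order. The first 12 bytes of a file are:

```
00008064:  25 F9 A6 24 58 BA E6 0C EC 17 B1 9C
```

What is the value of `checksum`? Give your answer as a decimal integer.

-17690

`checksum` follows `capacity` (4 B), `index` (1 B), so it starts at offset 4 + 1 = 5 and occupies 2 bytes.
Bytes at offsets 5..6: BA E6.
Big-endian: lowest address holds the most-significant byte.
The bytes are already most-significant first: 0xBAE6.
Top bit is set, so as a signed 16-bit value this is 0xBAE6 − 2^16 = -17690.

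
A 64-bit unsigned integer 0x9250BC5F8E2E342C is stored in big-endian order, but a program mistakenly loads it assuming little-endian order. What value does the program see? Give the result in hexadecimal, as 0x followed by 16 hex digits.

Stored big-endian, the bytes at ascending addresses are 92 50 BC 5F 8E 2E 34 2C.
Read back as little-endian, the first byte is least significant, giving 0x2C342E8E5FBC5092.

0x2C342E8E5FBC5092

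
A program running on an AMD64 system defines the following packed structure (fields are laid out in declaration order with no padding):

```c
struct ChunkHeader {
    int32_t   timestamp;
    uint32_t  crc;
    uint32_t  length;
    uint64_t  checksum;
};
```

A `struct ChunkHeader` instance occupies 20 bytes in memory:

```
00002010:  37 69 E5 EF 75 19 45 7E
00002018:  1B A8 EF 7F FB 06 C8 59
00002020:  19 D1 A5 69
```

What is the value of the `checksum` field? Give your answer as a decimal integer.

7612720651950360315

`checksum` follows `timestamp` (4 B), `crc` (4 B), `length` (4 B), so it starts at offset 4 + 4 + 4 = 12 and occupies 8 bytes.
Bytes at offsets 12..19: FB 06 C8 59 19 D1 A5 69.
Little-endian stores the least-significant byte at the lowest address.
Reassemble most-significant byte first: 69 A5 D1 19 59 C8 06 FB → 0x69A5D11959C806FB.
0x69A5D11959C806FB = 7612720651950360315.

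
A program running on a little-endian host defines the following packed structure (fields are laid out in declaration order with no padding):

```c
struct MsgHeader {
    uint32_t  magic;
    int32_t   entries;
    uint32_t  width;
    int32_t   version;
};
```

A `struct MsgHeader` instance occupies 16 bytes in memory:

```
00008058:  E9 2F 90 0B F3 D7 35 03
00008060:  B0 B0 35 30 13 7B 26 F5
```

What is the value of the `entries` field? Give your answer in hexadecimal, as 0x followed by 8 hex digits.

`entries` follows `magic` (4 bytes), so it starts at byte offset 4 and occupies 4 bytes.
Bytes at offsets 4..7: F3 D7 35 03.
Little-endian stores the least-significant byte at the lowest address.
Reassemble most-significant byte first: 03 35 D7 F3 → 0x0335D7F3.

0x0335D7F3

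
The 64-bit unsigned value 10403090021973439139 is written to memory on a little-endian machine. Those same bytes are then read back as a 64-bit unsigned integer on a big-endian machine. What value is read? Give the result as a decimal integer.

11759500945781907344

10403090021973439139 in 64-bit hexadecimal is 0x905F3341CE2332A3.
Stored little-endian, the bytes at ascending addresses are A3 32 23 CE 41 33 5F 90.
Read back as big-endian, the last byte is least significant, giving 0xA33223CE41335F90.
0xA33223CE41335F90 = 11759500945781907344.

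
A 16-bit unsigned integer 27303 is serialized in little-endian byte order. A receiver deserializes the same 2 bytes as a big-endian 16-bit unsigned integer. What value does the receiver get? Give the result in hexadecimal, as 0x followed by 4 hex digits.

27303 in 16-bit hexadecimal is 0x6AA7.
Stored little-endian, the bytes at ascending addresses are A7 6A.
Read back as big-endian, the last byte is least significant, giving 0xA76A.

0xA76A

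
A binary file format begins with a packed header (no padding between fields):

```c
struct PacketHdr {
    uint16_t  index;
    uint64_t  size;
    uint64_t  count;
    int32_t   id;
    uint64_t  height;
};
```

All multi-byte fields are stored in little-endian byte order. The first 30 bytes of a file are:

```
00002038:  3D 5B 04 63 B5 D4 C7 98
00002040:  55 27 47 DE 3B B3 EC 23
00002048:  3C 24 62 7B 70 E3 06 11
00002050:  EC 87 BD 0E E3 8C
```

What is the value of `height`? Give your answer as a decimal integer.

10151974192215232774

`height` follows `index` (2 B), `size` (8 B), `count` (8 B), `id` (4 B), so it starts at offset 2 + 8 + 8 + 4 = 22 and occupies 8 bytes.
Bytes at offsets 22..29: 06 11 EC 87 BD 0E E3 8C.
In little-endian order the low byte comes first in memory.
Reassemble most-significant byte first: 8C E3 0E BD 87 EC 11 06 → 0x8CE30EBD87EC1106.
0x8CE30EBD87EC1106 = 10151974192215232774.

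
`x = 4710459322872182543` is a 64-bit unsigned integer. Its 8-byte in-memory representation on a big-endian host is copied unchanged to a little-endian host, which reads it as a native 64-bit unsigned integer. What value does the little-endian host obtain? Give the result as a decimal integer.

4710459322872182543 in 64-bit hexadecimal is 0x415EE9CC0CB9370F.
Stored big-endian, the bytes at ascending addresses are 41 5E E9 CC 0C B9 37 0F.
Read back as little-endian, the first byte is least significant, giving 0x0F37B90CCCE95E41.
0x0F37B90CCCE95E41 = 1096548498916597313.

1096548498916597313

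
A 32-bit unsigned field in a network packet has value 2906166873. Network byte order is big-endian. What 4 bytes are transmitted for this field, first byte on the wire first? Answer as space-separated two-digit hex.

2906166873 in hexadecimal, padded to 32 bits, is 0xAD389659.
Split into bytes (most-significant first): AD 38 96 59.
Big-endian stores the most-significant byte at the lowest address.
So the memory order matches the most-significant-first order: AD 38 96 59.

AD 38 96 59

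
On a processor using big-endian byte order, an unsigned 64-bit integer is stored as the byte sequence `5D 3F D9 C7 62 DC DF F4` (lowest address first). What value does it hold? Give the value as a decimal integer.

In big-endian order the high byte comes first in memory.
The bytes are already most-significant first: 0x5D3FD9C762DCDFF4.
0x5D3FD9C762DCDFF4 = 6719328619440431092.

6719328619440431092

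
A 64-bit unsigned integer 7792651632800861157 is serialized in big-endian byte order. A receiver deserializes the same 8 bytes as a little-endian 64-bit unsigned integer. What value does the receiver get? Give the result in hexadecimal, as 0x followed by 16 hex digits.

0xE58B766F5F0F256C

7792651632800861157 in 64-bit hexadecimal is 0x6C250F5F6F768BE5.
Stored big-endian, the bytes at ascending addresses are 6C 25 0F 5F 6F 76 8B E5.
Read back as little-endian, the first byte is least significant, giving 0xE58B766F5F0F256C.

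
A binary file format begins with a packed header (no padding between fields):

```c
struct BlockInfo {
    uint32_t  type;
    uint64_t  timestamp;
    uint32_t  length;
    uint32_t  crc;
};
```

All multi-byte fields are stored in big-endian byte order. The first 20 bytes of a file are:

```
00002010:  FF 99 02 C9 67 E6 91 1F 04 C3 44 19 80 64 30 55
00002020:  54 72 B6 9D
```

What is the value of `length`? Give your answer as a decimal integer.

2154049621

`length` follows `type` (4 B), `timestamp` (8 B), so it starts at offset 4 + 8 = 12 and occupies 4 bytes.
Bytes at offsets 12..15: 80 64 30 55.
Big-endian: lowest address holds the most-significant byte.
The bytes are already most-significant first: 0x80643055.
0x80643055 = 2154049621.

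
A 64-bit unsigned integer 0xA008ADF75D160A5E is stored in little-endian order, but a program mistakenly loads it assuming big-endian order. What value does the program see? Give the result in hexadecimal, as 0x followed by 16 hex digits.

0x5E0A165DF7AD08A0

Stored little-endian, the bytes at ascending addresses are 5E 0A 16 5D F7 AD 08 A0.
Read back as big-endian, the last byte is least significant, giving 0x5E0A165DF7AD08A0.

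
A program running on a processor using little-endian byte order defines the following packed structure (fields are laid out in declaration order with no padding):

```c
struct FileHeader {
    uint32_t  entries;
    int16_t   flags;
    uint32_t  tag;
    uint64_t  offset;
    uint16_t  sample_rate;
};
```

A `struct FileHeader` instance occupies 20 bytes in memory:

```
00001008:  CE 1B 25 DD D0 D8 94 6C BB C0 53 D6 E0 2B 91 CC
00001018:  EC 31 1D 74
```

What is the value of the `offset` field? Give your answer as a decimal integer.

`offset` follows `entries` (4 B), `flags` (2 B), `tag` (4 B), so it starts at offset 4 + 2 + 4 = 10 and occupies 8 bytes.
Bytes at offsets 10..17: 53 D6 E0 2B 91 CC EC 31.
In little-endian order the low byte comes first in memory.
Reassemble most-significant byte first: 31 EC CC 91 2B E0 D6 53 → 0x31ECCC912BE0D653.
0x31ECCC912BE0D653 = 3597475126240663123.

3597475126240663123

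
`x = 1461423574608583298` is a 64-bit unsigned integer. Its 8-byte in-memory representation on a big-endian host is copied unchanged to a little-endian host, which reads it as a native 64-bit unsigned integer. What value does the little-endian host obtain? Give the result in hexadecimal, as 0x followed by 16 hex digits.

0x821AED86FF044814

1461423574608583298 in 64-bit hexadecimal is 0x144804FF86ED1A82.
Stored big-endian, the bytes at ascending addresses are 14 48 04 FF 86 ED 1A 82.
Read back as little-endian, the first byte is least significant, giving 0x821AED86FF044814.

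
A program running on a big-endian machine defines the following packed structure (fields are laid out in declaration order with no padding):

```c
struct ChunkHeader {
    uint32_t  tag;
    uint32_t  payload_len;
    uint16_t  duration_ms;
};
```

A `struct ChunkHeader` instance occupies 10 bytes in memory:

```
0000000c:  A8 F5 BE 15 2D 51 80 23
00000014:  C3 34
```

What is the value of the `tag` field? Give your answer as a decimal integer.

2834677269

`tag` is the first field, at byte offset 0, occupying 4 bytes.
Bytes at offsets 0..3: A8 F5 BE 15.
In big-endian order the high byte comes first in memory.
The bytes are already most-significant first: 0xA8F5BE15.
0xA8F5BE15 = 2834677269.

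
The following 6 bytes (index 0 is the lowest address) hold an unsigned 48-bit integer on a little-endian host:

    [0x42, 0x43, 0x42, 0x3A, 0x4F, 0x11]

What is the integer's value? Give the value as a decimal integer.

19031977509698

Little-endian stores the least-significant byte at the lowest address.
Reassemble most-significant byte first: 11 4F 3A 42 43 42 → 0x114F3A424342.
0x114F3A424342 = 19031977509698.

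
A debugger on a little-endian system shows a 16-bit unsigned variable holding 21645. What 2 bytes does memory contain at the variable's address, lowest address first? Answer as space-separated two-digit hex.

21645 in hexadecimal, padded to 16 bits, is 0x548D.
Split into bytes (most-significant first): 54 8D.
In little-endian order the low byte comes first in memory.
So at ascending addresses the bytes are 8D 54.

8D 54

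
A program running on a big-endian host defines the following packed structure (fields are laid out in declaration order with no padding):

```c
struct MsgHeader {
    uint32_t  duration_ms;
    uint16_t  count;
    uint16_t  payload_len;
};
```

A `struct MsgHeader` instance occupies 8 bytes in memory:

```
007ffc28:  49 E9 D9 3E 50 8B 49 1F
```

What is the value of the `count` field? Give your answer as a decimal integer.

`count` follows `duration_ms` (4 bytes), so it starts at byte offset 4 and occupies 2 bytes.
Bytes at offsets 4..5: 50 8B.
Big-endian stores the most-significant byte at the lowest address.
The bytes are already most-significant first: 0x508B.
0x508B = 20619.

20619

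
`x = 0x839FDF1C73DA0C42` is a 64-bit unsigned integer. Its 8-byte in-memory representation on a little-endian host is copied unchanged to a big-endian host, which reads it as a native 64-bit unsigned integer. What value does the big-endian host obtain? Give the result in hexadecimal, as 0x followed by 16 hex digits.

0x420CDA731CDF9F83

Stored little-endian, the bytes at ascending addresses are 42 0C DA 73 1C DF 9F 83.
Read back as big-endian, the last byte is least significant, giving 0x420CDA731CDF9F83.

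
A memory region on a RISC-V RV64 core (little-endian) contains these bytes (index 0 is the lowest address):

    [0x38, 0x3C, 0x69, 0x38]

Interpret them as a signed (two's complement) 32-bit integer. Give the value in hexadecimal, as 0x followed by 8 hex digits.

0x38693C38

In little-endian order the low byte comes first in memory.
Reassemble most-significant byte first: 38 69 3C 38 → 0x38693C38.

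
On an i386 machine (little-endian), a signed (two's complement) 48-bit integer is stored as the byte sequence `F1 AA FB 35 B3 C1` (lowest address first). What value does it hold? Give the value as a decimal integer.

Little-endian: lowest address holds the least-significant byte.
Reassemble most-significant byte first: C1 B3 35 FB AA F1 → 0xC1B335FBAAF1.
Top bit is set, so as a signed 48-bit value this is 0xC1B335FBAAF1 − 2^48 = -68499527718159.

-68499527718159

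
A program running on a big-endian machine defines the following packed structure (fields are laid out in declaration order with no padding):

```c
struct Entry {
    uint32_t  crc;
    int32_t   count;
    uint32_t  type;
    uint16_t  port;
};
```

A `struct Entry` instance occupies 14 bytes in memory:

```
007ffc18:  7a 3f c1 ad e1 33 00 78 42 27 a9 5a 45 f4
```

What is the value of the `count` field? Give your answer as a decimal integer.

`count` follows `crc` (4 bytes), so it starts at byte offset 4 and occupies 4 bytes.
Bytes at offsets 4..7: E1 33 00 78.
In big-endian order the high byte comes first in memory.
The bytes are already most-significant first: 0xE1330078.
Top bit is set, so as a signed 32-bit value this is 0xE1330078 − 2^32 = -516751240.

-516751240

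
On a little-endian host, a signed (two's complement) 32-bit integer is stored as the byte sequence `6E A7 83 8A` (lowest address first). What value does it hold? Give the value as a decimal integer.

Little-endian: lowest address holds the least-significant byte.
Reassemble most-significant byte first: 8A 83 A7 6E → 0x8A83A76E.
Top bit is set, so as a signed 32-bit value this is 0x8A83A76E − 2^32 = -1971083410.

-1971083410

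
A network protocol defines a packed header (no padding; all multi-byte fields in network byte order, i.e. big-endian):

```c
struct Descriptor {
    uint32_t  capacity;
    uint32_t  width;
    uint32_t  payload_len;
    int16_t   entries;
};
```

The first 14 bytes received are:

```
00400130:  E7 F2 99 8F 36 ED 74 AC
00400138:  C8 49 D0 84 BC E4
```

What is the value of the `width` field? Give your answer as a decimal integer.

`width` follows `capacity` (4 bytes), so it starts at byte offset 4 and occupies 4 bytes.
Bytes at offsets 4..7: 36 ED 74 AC.
Big-endian stores the most-significant byte at the lowest address.
The bytes are already most-significant first: 0x36ED74AC.
0x36ED74AC = 921531564.

921531564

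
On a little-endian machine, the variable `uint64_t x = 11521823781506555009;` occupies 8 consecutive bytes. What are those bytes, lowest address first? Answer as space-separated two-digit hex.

81 9C 58 1D AF BD E5 9F

11521823781506555009 in hexadecimal, padded to 64 bits, is 0x9FE5BDAF1D589C81.
Split into bytes (most-significant first): 9F E5 BD AF 1D 58 9C 81.
In little-endian order the low byte comes first in memory.
So at ascending addresses the bytes are 81 9C 58 1D AF BD E5 9F.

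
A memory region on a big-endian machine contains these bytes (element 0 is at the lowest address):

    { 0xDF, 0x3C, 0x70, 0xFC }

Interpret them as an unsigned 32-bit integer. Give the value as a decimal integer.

Big-endian stores the most-significant byte at the lowest address.
The bytes are already most-significant first: 0xDF3C70FC.
0xDF3C70FC = 3745280252.

3745280252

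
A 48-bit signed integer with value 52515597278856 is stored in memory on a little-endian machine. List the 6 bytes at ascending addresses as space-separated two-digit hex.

88 5E 85 3D C3 2F

52515597278856 in hexadecimal, padded to 48 bits, is 0x2FC33D855E88.
Split into bytes (most-significant first): 2F C3 3D 85 5E 88.
Little-endian: lowest address holds the least-significant byte.
So at ascending addresses the bytes are 88 5E 85 3D C3 2F.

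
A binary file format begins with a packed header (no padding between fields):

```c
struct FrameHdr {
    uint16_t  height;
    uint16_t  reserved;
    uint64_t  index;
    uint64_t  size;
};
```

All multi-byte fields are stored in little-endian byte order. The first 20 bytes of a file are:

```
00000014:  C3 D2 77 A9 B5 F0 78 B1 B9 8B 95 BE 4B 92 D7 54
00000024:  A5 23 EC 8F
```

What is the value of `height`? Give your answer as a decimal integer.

`height` is the first field, at byte offset 0, occupying 2 bytes.
Bytes at offsets 0..1: C3 D2.
Little-endian: lowest address holds the least-significant byte.
Reassemble most-significant byte first: D2 C3 → 0xD2C3.
0xD2C3 = 53955.

53955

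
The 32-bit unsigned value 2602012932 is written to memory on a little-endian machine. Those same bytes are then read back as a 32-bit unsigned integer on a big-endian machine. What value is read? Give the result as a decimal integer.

2602012932 in 32-bit hexadecimal is 0x9B179104.
Stored little-endian, the bytes at ascending addresses are 04 91 17 9B.
Read back as big-endian, the last byte is least significant, giving 0x0491179B.
0x0491179B = 76617627.

76617627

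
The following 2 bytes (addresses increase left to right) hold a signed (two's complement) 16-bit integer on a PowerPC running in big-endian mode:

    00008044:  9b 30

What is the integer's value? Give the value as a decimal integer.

-25808

Big-endian: lowest address holds the most-significant byte.
The bytes are already most-significant first: 0x9B30.
Top bit is set, so as a signed 16-bit value this is 0x9B30 − 2^16 = -25808.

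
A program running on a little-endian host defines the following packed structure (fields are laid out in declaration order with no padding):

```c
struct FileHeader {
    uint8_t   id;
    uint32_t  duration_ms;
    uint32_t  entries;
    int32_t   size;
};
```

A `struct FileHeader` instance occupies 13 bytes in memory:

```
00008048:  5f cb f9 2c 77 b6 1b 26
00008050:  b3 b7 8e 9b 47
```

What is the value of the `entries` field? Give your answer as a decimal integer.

3005619126

`entries` follows `id` (1 B), `duration_ms` (4 B), so it starts at offset 1 + 4 = 5 and occupies 4 bytes.
Bytes at offsets 5..8: B6 1B 26 B3.
Little-endian stores the least-significant byte at the lowest address.
Reassemble most-significant byte first: B3 26 1B B6 → 0xB3261BB6.
0xB3261BB6 = 3005619126.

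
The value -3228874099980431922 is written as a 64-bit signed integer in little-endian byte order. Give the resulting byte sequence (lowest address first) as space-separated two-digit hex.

CE 0D 35 06 1D BC 30 D3

Two's complement of -3228874099980431922 in 64 bits: 3228874099980431922 = 0x2CCF43E2F9CAF232; invert → 0xD330BC1D06350DCD; add 1 → 0xD330BC1D06350DCE.
Split into bytes (most-significant first): D3 30 BC 1D 06 35 0D CE.
Little-endian: lowest address holds the least-significant byte.
So at ascending addresses the bytes are CE 0D 35 06 1D BC 30 D3.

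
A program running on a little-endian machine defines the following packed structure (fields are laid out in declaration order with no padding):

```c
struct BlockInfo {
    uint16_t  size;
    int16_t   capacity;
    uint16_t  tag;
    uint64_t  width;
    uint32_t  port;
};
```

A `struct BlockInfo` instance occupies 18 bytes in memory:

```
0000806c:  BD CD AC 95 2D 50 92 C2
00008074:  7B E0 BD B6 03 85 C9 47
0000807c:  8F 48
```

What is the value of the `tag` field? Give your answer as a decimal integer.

20525

`tag` follows `size` (2 B), `capacity` (2 B), so it starts at offset 2 + 2 = 4 and occupies 2 bytes.
Bytes at offsets 4..5: 2D 50.
Little-endian stores the least-significant byte at the lowest address.
Reassemble most-significant byte first: 50 2D → 0x502D.
0x502D = 20525.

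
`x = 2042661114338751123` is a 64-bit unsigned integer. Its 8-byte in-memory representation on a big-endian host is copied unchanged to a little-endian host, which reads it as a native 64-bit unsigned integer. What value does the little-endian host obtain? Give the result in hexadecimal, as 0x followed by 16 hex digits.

0x9332AA0476FD581C

2042661114338751123 in 64-bit hexadecimal is 0x1C58FD7604AA3293.
Stored big-endian, the bytes at ascending addresses are 1C 58 FD 76 04 AA 32 93.
Read back as little-endian, the first byte is least significant, giving 0x9332AA0476FD581C.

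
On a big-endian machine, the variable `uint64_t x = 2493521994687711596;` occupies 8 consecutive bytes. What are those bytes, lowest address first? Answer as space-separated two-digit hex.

22 9A C5 0A FC FC 09 6C

2493521994687711596 in hexadecimal, padded to 64 bits, is 0x229AC50AFCFC096C.
Split into bytes (most-significant first): 22 9A C5 0A FC FC 09 6C.
In big-endian order the high byte comes first in memory.
So the memory order matches the most-significant-first order: 22 9A C5 0A FC FC 09 6C.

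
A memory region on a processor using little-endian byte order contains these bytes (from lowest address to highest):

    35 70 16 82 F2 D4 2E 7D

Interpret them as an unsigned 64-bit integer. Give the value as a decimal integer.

Little-endian stores the least-significant byte at the lowest address.
Reassemble most-significant byte first: 7D 2E D4 F2 82 16 70 35 → 0x7D2ED4F282167035.
0x7D2ED4F282167035 = 9020381241699364917.

9020381241699364917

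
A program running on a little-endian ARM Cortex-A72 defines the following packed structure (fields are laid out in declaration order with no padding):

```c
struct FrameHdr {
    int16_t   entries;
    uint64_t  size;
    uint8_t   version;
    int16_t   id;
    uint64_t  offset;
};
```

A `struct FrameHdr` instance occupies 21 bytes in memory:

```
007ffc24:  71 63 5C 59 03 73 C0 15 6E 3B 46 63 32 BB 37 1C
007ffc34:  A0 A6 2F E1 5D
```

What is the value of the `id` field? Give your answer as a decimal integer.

12899

`id` follows `entries` (2 B), `size` (8 B), `version` (1 B), so it starts at offset 2 + 8 + 1 = 11 and occupies 2 bytes.
Bytes at offsets 11..12: 63 32.
Little-endian stores the least-significant byte at the lowest address.
Reassemble most-significant byte first: 32 63 → 0x3263.
0x3263 = 12899.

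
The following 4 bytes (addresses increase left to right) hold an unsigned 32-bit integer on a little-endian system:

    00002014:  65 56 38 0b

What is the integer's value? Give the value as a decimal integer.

Little-endian: lowest address holds the least-significant byte.
Reassemble most-significant byte first: 0B 38 56 65 → 0x0B385665.
0x0B385665 = 188241509.

188241509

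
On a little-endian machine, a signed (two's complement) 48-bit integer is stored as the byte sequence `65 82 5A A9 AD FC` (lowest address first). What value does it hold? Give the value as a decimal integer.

In little-endian order the low byte comes first in memory.
Reassemble most-significant byte first: FC AD A9 5A 82 65 → 0xFCADA95A8265.
Top bit is set, so as a signed 48-bit value this is 0xFCADA95A8265 − 2^48 = -3652175887771.

-3652175887771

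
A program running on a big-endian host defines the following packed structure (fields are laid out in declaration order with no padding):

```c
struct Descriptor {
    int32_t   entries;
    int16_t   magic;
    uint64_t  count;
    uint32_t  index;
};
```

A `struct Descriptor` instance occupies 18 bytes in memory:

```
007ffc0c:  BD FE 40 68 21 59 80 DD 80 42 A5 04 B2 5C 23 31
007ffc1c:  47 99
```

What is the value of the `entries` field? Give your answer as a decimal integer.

`entries` is the first field, at byte offset 0, occupying 4 bytes.
Bytes at offsets 0..3: BD FE 40 68.
Big-endian stores the most-significant byte at the lowest address.
The bytes are already most-significant first: 0xBDFE4068.
Top bit is set, so as a signed 32-bit value this is 0xBDFE4068 − 2^32 = -1107410840.

-1107410840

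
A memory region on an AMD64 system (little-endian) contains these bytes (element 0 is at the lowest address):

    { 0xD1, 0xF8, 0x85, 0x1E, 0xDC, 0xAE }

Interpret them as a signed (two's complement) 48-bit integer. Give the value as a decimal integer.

In little-endian order the low byte comes first in memory.
Reassemble most-significant byte first: AE DC 1E 85 F8 D1 → 0xAEDC1E85F8D1.
Top bit is set, so as a signed 48-bit value this is 0xAEDC1E85F8D1 − 2^48 = -89214548576047.

-89214548576047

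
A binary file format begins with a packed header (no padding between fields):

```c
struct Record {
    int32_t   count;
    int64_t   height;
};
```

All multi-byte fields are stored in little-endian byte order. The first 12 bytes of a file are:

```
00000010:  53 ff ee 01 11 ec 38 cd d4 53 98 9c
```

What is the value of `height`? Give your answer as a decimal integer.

`height` follows `count` (4 bytes), so it starts at byte offset 4 and occupies 8 bytes.
Bytes at offsets 4..11: 11 EC 38 CD D4 53 98 9C.
Little-endian: lowest address holds the least-significant byte.
Reassemble most-significant byte first: 9C 98 53 D4 CD 38 EC 11 → 0x9C9853D4CD38EC11.
Top bit is set, so as a signed 64-bit value this is 0x9C9853D4CD38EC11 − 2^64 = -7162883033891541999.

-7162883033891541999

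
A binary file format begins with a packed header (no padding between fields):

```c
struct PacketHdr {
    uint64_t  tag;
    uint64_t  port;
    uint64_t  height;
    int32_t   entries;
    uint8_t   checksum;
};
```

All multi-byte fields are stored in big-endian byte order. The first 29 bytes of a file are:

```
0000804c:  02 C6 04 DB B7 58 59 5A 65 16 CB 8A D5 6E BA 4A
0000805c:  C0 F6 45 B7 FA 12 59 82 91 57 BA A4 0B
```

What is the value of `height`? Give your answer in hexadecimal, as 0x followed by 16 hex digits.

`height` follows `tag` (8 B), `port` (8 B), so it starts at offset 8 + 8 = 16 and occupies 8 bytes.
Bytes at offsets 16..23: C0 F6 45 B7 FA 12 59 82.
Big-endian: lowest address holds the most-significant byte.
The bytes are already most-significant first: 0xC0F645B7FA125982.

0xC0F645B7FA125982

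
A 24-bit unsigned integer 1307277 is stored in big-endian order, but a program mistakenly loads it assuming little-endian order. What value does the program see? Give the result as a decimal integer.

1307277 in 24-bit hexadecimal is 0x13F28D.
Stored big-endian, the bytes at ascending addresses are 13 F2 8D.
Read back as little-endian, the first byte is least significant, giving 0x8DF213.
0x8DF213 = 9302547.

9302547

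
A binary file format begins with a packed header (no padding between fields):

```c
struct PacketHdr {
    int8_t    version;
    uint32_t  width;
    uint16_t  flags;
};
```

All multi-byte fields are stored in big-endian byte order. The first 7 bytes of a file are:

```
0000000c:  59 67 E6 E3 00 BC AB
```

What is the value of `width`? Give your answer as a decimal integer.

1743184640

`width` follows `version` (1 byte), so it starts at byte offset 1 and occupies 4 bytes.
Bytes at offsets 1..4: 67 E6 E3 00.
Big-endian: lowest address holds the most-significant byte.
The bytes are already most-significant first: 0x67E6E300.
0x67E6E300 = 1743184640.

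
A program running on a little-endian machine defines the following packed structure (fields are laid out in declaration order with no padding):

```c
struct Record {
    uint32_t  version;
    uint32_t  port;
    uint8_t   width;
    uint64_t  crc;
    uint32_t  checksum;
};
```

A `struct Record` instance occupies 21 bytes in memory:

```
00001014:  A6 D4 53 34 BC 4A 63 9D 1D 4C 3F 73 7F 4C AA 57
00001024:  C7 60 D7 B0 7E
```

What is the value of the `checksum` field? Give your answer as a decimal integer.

`checksum` follows `version` (4 B), `port` (4 B), `width` (1 B), `crc` (8 B), so it starts at offset 4 + 4 + 1 + 8 = 17 and occupies 4 bytes.
Bytes at offsets 17..20: 60 D7 B0 7E.
Little-endian: lowest address holds the least-significant byte.
Reassemble most-significant byte first: 7E B0 D7 60 → 0x7EB0D760.
0x7EB0D760 = 2125518688.

2125518688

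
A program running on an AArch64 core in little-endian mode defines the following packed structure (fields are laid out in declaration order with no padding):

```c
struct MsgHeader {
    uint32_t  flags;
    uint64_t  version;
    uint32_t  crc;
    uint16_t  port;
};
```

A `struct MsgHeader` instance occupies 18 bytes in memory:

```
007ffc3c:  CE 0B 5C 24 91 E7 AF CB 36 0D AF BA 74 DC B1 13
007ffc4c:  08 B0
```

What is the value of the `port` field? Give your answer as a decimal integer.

`port` follows `flags` (4 B), `version` (8 B), `crc` (4 B), so it starts at offset 4 + 8 + 4 = 16 and occupies 2 bytes.
Bytes at offsets 16..17: 08 B0.
Little-endian: lowest address holds the least-significant byte.
Reassemble most-significant byte first: B0 08 → 0xB008.
0xB008 = 45064.

45064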